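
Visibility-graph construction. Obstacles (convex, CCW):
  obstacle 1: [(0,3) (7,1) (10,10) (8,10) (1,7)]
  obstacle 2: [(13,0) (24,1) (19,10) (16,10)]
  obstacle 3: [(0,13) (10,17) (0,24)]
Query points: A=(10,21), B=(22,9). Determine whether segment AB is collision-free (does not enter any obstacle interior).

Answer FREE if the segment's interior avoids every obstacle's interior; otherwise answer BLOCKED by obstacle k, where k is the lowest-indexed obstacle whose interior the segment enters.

FREE

Obstacle 1 [(0,3) (7,1) (10,10) (8,10) (1,7)]:
  edge (0,3)–(7,1): clear
  edge (7,1)–(10,10): clear
  edge (10,10)–(8,10): clear
  edge (8,10)–(1,7): clear
  edge (1,7)–(0,3): clear
  midpoint (16,15) outside
  → clear
Obstacle 2 [(13,0) (24,1) (19,10) (16,10)]:
  edge (13,0)–(24,1): clear
  edge (24,1)–(19,10): clear
  edge (19,10)–(16,10): clear
  edge (16,10)–(13,0): clear
  midpoint (16,15) outside
  → clear
Obstacle 3 [(0,13) (10,17) (0,24)]:
  edge (0,13)–(10,17): clear
  edge (10,17)–(0,24): clear
  edge (0,24)–(0,13): clear
  midpoint (16,15) outside
  → clear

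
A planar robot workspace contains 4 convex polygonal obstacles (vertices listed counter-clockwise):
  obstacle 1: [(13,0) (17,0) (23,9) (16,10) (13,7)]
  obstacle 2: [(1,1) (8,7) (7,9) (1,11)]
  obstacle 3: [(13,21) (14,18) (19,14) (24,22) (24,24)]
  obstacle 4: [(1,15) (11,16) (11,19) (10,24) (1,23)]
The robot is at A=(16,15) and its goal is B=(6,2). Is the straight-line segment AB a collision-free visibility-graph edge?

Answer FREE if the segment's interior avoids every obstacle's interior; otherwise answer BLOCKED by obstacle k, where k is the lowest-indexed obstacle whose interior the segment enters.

Obstacle 1 [(13,0) (17,0) (23,9) (16,10) (13,7)]:
  edge (13,0)–(17,0): clear
  edge (17,0)–(23,9): clear
  edge (23,9)–(16,10): clear
  edge (16,10)–(13,7): clear
  edge (13,7)–(13,0): clear
  midpoint (11,17/2) outside
  → clear
Obstacle 2 [(1,1) (8,7) (7,9) (1,11)]:
  edge (1,1)–(8,7): clear
  edge (8,7)–(7,9): clear
  edge (7,9)–(1,11): clear
  edge (1,11)–(1,1): clear
  midpoint (11,17/2) outside
  → clear
Obstacle 3 [(13,21) (14,18) (19,14) (24,22) (24,24)]:
  edge (13,21)–(14,18): clear
  edge (14,18)–(19,14): clear
  edge (19,14)–(24,22): clear
  edge (24,22)–(24,24): clear
  edge (24,24)–(13,21): clear
  midpoint (11,17/2) outside
  → clear
Obstacle 4 [(1,15) (11,16) (11,19) (10,24) (1,23)]:
  edge (1,15)–(11,16): clear
  edge (11,16)–(11,19): clear
  edge (11,19)–(10,24): clear
  edge (10,24)–(1,23): clear
  edge (1,23)–(1,15): clear
  midpoint (11,17/2) outside
  → clear

FREE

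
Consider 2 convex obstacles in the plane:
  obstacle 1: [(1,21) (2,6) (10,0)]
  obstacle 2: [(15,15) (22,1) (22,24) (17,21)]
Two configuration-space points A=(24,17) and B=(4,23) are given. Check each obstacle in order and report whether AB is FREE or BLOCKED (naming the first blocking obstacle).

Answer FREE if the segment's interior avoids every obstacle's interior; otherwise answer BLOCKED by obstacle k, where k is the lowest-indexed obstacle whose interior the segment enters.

BLOCKED by obstacle 2

Obstacle 1 [(1,21) (2,6) (10,0)]:
  edge (1,21)–(2,6): clear
  edge (2,6)–(10,0): clear
  edge (10,0)–(1,21): clear
  midpoint (14,20) outside
  → clear
Obstacle 2 [(15,15) (22,1) (22,24) (17,21)]:
  edge (15,15)–(22,1): clear
  edge (22,1)–(22,24): crosses AB
  edge (22,24)–(17,21): clear
  edge (17,21)–(15,15): crosses AB
  → BLOCKED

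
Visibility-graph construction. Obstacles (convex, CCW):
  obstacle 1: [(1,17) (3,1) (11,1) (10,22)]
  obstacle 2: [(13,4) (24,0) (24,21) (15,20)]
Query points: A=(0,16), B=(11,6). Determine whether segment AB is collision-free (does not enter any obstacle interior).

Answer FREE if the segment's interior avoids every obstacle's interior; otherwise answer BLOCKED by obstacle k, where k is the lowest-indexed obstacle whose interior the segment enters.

BLOCKED by obstacle 1

Obstacle 1 [(1,17) (3,1) (11,1) (10,22)]:
  edge (1,17)–(3,1): crosses AB
  edge (3,1)–(11,1): clear
  edge (11,1)–(10,22): crosses AB
  edge (10,22)–(1,17): clear
  → BLOCKED
Obstacle 2 [(13,4) (24,0) (24,21) (15,20)]:
  edge (13,4)–(24,0): clear
  edge (24,0)–(24,21): clear
  edge (24,21)–(15,20): clear
  edge (15,20)–(13,4): clear
  midpoint (11/2,11) outside
  → clear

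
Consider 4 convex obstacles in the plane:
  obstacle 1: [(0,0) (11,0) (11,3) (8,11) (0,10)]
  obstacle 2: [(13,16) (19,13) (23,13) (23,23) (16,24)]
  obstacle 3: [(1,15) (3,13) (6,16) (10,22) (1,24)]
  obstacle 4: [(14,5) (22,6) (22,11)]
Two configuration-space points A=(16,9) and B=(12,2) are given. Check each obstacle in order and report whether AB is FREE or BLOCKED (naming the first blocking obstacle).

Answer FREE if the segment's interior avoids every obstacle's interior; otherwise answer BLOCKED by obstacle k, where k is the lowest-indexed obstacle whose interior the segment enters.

FREE

Obstacle 1 [(0,0) (11,0) (11,3) (8,11) (0,10)]:
  edge (0,0)–(11,0): clear
  edge (11,0)–(11,3): clear
  edge (11,3)–(8,11): clear
  edge (8,11)–(0,10): clear
  edge (0,10)–(0,0): clear
  midpoint (14,11/2) outside
  → clear
Obstacle 2 [(13,16) (19,13) (23,13) (23,23) (16,24)]:
  edge (13,16)–(19,13): clear
  edge (19,13)–(23,13): clear
  edge (23,13)–(23,23): clear
  edge (23,23)–(16,24): clear
  edge (16,24)–(13,16): clear
  midpoint (14,11/2) outside
  → clear
Obstacle 3 [(1,15) (3,13) (6,16) (10,22) (1,24)]:
  edge (1,15)–(3,13): clear
  edge (3,13)–(6,16): clear
  edge (6,16)–(10,22): clear
  edge (10,22)–(1,24): clear
  edge (1,24)–(1,15): clear
  midpoint (14,11/2) outside
  → clear
Obstacle 4 [(14,5) (22,6) (22,11)]:
  edge (14,5)–(22,6): clear
  edge (22,6)–(22,11): clear
  edge (22,11)–(14,5): clear
  midpoint (14,11/2) outside
  → clear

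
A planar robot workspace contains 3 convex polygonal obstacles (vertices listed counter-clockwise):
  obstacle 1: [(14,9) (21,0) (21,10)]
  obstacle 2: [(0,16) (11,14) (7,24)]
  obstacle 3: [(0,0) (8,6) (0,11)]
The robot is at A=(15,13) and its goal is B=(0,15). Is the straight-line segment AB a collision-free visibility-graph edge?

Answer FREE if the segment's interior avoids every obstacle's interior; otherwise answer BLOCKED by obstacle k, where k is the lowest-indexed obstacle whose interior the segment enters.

Obstacle 1 [(14,9) (21,0) (21,10)]:
  edge (14,9)–(21,0): clear
  edge (21,0)–(21,10): clear
  edge (21,10)–(14,9): clear
  midpoint (15/2,14) outside
  → clear
Obstacle 2 [(0,16) (11,14) (7,24)]:
  edge (0,16)–(11,14): clear
  edge (11,14)–(7,24): clear
  edge (7,24)–(0,16): clear
  midpoint (15/2,14) outside
  → clear
Obstacle 3 [(0,0) (8,6) (0,11)]:
  edge (0,0)–(8,6): clear
  edge (8,6)–(0,11): clear
  edge (0,11)–(0,0): clear
  midpoint (15/2,14) outside
  → clear

FREE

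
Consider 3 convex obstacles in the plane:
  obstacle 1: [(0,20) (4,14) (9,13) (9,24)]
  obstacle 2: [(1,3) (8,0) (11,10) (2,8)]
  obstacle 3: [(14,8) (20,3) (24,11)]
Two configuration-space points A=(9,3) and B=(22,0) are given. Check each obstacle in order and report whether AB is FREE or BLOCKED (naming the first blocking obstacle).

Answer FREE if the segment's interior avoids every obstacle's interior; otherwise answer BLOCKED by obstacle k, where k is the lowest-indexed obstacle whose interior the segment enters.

FREE

Obstacle 1 [(0,20) (4,14) (9,13) (9,24)]:
  edge (0,20)–(4,14): clear
  edge (4,14)–(9,13): clear
  edge (9,13)–(9,24): clear
  edge (9,24)–(0,20): clear
  midpoint (31/2,3/2) outside
  → clear
Obstacle 2 [(1,3) (8,0) (11,10) (2,8)]:
  edge (1,3)–(8,0): clear
  edge (8,0)–(11,10): clear
  edge (11,10)–(2,8): clear
  edge (2,8)–(1,3): clear
  midpoint (31/2,3/2) outside
  → clear
Obstacle 3 [(14,8) (20,3) (24,11)]:
  edge (14,8)–(20,3): clear
  edge (20,3)–(24,11): clear
  edge (24,11)–(14,8): clear
  midpoint (31/2,3/2) outside
  → clear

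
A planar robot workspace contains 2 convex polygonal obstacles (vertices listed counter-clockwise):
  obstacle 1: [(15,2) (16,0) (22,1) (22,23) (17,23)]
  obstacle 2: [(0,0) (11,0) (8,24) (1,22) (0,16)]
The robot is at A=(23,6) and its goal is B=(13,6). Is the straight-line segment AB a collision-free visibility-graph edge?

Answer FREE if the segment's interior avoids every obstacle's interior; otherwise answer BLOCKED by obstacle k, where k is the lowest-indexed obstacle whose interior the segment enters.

Obstacle 1 [(15,2) (16,0) (22,1) (22,23) (17,23)]:
  edge (15,2)–(16,0): clear
  edge (16,0)–(22,1): clear
  edge (22,1)–(22,23): crosses AB
  edge (22,23)–(17,23): clear
  edge (17,23)–(15,2): crosses AB
  → BLOCKED
Obstacle 2 [(0,0) (11,0) (8,24) (1,22) (0,16)]:
  edge (0,0)–(11,0): clear
  edge (11,0)–(8,24): clear
  edge (8,24)–(1,22): clear
  edge (1,22)–(0,16): clear
  edge (0,16)–(0,0): clear
  midpoint (18,6) outside
  → clear

BLOCKED by obstacle 1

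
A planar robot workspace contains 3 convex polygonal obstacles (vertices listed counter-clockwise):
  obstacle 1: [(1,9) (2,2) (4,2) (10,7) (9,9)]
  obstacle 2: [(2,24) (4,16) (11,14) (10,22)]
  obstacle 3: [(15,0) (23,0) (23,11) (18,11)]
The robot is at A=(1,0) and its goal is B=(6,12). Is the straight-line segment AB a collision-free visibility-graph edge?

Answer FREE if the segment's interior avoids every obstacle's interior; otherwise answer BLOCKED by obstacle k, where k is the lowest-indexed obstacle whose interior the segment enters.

Obstacle 1 [(1,9) (2,2) (4,2) (10,7) (9,9)]:
  edge (1,9)–(2,2): crosses AB
  edge (2,2)–(4,2): clear
  edge (4,2)–(10,7): clear
  edge (10,7)–(9,9): clear
  edge (9,9)–(1,9): crosses AB
  → BLOCKED
Obstacle 2 [(2,24) (4,16) (11,14) (10,22)]:
  edge (2,24)–(4,16): clear
  edge (4,16)–(11,14): clear
  edge (11,14)–(10,22): clear
  edge (10,22)–(2,24): clear
  midpoint (7/2,6) outside
  → clear
Obstacle 3 [(15,0) (23,0) (23,11) (18,11)]:
  edge (15,0)–(23,0): clear
  edge (23,0)–(23,11): clear
  edge (23,11)–(18,11): clear
  edge (18,11)–(15,0): clear
  midpoint (7/2,6) outside
  → clear

BLOCKED by obstacle 1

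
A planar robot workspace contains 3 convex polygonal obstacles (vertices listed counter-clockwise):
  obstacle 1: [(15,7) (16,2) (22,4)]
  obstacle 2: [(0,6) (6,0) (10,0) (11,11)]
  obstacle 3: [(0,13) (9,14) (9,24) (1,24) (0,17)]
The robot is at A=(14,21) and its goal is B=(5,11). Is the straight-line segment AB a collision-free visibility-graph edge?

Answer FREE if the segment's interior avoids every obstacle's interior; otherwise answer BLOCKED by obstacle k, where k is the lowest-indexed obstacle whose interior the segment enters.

BLOCKED by obstacle 3

Obstacle 1 [(15,7) (16,2) (22,4)]:
  edge (15,7)–(16,2): clear
  edge (16,2)–(22,4): clear
  edge (22,4)–(15,7): clear
  midpoint (19/2,16) outside
  → clear
Obstacle 2 [(0,6) (6,0) (10,0) (11,11)]:
  edge (0,6)–(6,0): clear
  edge (6,0)–(10,0): clear
  edge (10,0)–(11,11): clear
  edge (11,11)–(0,6): clear
  midpoint (19/2,16) outside
  → clear
Obstacle 3 [(0,13) (9,14) (9,24) (1,24) (0,17)]:
  edge (0,13)–(9,14): crosses AB
  edge (9,14)–(9,24): crosses AB
  edge (9,24)–(1,24): clear
  edge (1,24)–(0,17): clear
  edge (0,17)–(0,13): clear
  → BLOCKED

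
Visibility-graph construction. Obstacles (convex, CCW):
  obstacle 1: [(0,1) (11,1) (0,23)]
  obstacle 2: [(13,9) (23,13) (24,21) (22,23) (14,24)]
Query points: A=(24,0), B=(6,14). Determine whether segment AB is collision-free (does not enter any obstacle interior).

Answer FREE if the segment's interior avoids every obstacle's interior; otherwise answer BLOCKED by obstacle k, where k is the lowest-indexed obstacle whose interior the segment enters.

Obstacle 1 [(0,1) (11,1) (0,23)]:
  edge (0,1)–(11,1): clear
  edge (11,1)–(0,23): clear
  edge (0,23)–(0,1): clear
  midpoint (15,7) outside
  → clear
Obstacle 2 [(13,9) (23,13) (24,21) (22,23) (14,24)]:
  edge (13,9)–(23,13): clear
  edge (23,13)–(24,21): clear
  edge (24,21)–(22,23): clear
  edge (22,23)–(14,24): clear
  edge (14,24)–(13,9): clear
  midpoint (15,7) outside
  → clear

FREE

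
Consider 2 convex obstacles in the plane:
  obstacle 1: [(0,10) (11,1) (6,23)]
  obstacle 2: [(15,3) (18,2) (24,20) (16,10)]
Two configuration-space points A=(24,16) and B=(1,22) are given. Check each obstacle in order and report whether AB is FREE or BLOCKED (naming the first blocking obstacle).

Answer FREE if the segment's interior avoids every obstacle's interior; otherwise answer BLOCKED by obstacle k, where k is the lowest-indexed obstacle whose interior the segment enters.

Obstacle 1 [(0,10) (11,1) (6,23)]:
  edge (0,10)–(11,1): clear
  edge (11,1)–(6,23): crosses AB
  edge (6,23)–(0,10): crosses AB
  → BLOCKED
Obstacle 2 [(15,3) (18,2) (24,20) (16,10)]:
  edge (15,3)–(18,2): clear
  edge (18,2)–(24,20): crosses AB
  edge (24,20)–(16,10): crosses AB
  edge (16,10)–(15,3): clear
  → BLOCKED

BLOCKED by obstacle 1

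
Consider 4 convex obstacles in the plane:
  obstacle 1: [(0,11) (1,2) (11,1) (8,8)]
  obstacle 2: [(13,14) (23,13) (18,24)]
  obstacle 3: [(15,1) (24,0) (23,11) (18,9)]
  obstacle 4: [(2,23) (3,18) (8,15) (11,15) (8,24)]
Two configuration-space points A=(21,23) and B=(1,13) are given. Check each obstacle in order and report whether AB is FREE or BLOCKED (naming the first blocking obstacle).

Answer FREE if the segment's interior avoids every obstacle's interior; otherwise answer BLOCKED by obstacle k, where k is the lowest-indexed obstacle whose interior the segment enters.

Obstacle 1 [(0,11) (1,2) (11,1) (8,8)]:
  edge (0,11)–(1,2): clear
  edge (1,2)–(11,1): clear
  edge (11,1)–(8,8): clear
  edge (8,8)–(0,11): clear
  midpoint (11,18) outside
  → clear
Obstacle 2 [(13,14) (23,13) (18,24)]:
  edge (13,14)–(23,13): clear
  edge (23,13)–(18,24): crosses AB
  edge (18,24)–(13,14): crosses AB
  → BLOCKED
Obstacle 3 [(15,1) (24,0) (23,11) (18,9)]:
  edge (15,1)–(24,0): clear
  edge (24,0)–(23,11): clear
  edge (23,11)–(18,9): clear
  edge (18,9)–(15,1): clear
  midpoint (11,18) outside
  → clear
Obstacle 4 [(2,23) (3,18) (8,15) (11,15) (8,24)]:
  edge (2,23)–(3,18): clear
  edge (3,18)–(8,15): crosses AB
  edge (8,15)–(11,15): clear
  edge (11,15)–(8,24): crosses AB
  edge (8,24)–(2,23): clear
  → BLOCKED

BLOCKED by obstacle 2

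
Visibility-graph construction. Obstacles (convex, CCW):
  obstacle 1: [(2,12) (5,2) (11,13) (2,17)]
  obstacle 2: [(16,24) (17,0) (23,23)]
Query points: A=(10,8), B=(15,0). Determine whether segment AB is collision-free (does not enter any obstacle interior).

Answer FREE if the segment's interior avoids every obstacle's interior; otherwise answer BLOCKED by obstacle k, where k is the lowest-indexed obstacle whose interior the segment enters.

FREE

Obstacle 1 [(2,12) (5,2) (11,13) (2,17)]:
  edge (2,12)–(5,2): clear
  edge (5,2)–(11,13): clear
  edge (11,13)–(2,17): clear
  edge (2,17)–(2,12): clear
  midpoint (25/2,4) outside
  → clear
Obstacle 2 [(16,24) (17,0) (23,23)]:
  edge (16,24)–(17,0): clear
  edge (17,0)–(23,23): clear
  edge (23,23)–(16,24): clear
  midpoint (25/2,4) outside
  → clear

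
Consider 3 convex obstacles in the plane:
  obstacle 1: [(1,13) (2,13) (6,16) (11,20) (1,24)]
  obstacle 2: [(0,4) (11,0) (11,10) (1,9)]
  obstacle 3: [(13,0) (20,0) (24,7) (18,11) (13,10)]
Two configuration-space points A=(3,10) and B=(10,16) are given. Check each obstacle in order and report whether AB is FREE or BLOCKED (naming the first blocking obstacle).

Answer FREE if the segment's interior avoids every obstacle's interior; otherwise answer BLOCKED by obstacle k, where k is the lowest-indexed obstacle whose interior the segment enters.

Obstacle 1 [(1,13) (2,13) (6,16) (11,20) (1,24)]:
  edge (1,13)–(2,13): clear
  edge (2,13)–(6,16): clear
  edge (6,16)–(11,20): clear
  edge (11,20)–(1,24): clear
  edge (1,24)–(1,13): clear
  midpoint (13/2,13) outside
  → clear
Obstacle 2 [(0,4) (11,0) (11,10) (1,9)]:
  edge (0,4)–(11,0): clear
  edge (11,0)–(11,10): clear
  edge (11,10)–(1,9): clear
  edge (1,9)–(0,4): clear
  midpoint (13/2,13) outside
  → clear
Obstacle 3 [(13,0) (20,0) (24,7) (18,11) (13,10)]:
  edge (13,0)–(20,0): clear
  edge (20,0)–(24,7): clear
  edge (24,7)–(18,11): clear
  edge (18,11)–(13,10): clear
  edge (13,10)–(13,0): clear
  midpoint (13/2,13) outside
  → clear

FREE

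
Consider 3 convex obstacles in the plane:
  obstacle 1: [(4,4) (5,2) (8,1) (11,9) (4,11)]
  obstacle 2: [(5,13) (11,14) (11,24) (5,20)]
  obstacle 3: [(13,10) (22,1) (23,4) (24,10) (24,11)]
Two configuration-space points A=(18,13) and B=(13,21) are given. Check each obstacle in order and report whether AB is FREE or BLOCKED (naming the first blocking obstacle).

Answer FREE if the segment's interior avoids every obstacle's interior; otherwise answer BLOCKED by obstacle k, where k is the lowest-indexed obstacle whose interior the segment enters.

FREE

Obstacle 1 [(4,4) (5,2) (8,1) (11,9) (4,11)]:
  edge (4,4)–(5,2): clear
  edge (5,2)–(8,1): clear
  edge (8,1)–(11,9): clear
  edge (11,9)–(4,11): clear
  edge (4,11)–(4,4): clear
  midpoint (31/2,17) outside
  → clear
Obstacle 2 [(5,13) (11,14) (11,24) (5,20)]:
  edge (5,13)–(11,14): clear
  edge (11,14)–(11,24): clear
  edge (11,24)–(5,20): clear
  edge (5,20)–(5,13): clear
  midpoint (31/2,17) outside
  → clear
Obstacle 3 [(13,10) (22,1) (23,4) (24,10) (24,11)]:
  edge (13,10)–(22,1): clear
  edge (22,1)–(23,4): clear
  edge (23,4)–(24,10): clear
  edge (24,10)–(24,11): clear
  edge (24,11)–(13,10): clear
  midpoint (31/2,17) outside
  → clear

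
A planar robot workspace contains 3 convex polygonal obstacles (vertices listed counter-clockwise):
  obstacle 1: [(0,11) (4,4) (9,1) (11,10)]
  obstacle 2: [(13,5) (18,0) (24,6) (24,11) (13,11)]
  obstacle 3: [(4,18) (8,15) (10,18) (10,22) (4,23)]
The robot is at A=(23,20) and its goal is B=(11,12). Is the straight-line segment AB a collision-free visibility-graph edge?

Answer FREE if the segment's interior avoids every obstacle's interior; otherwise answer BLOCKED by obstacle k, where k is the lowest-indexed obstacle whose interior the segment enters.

Obstacle 1 [(0,11) (4,4) (9,1) (11,10)]:
  edge (0,11)–(4,4): clear
  edge (4,4)–(9,1): clear
  edge (9,1)–(11,10): clear
  edge (11,10)–(0,11): clear
  midpoint (17,16) outside
  → clear
Obstacle 2 [(13,5) (18,0) (24,6) (24,11) (13,11)]:
  edge (13,5)–(18,0): clear
  edge (18,0)–(24,6): clear
  edge (24,6)–(24,11): clear
  edge (24,11)–(13,11): clear
  edge (13,11)–(13,5): clear
  midpoint (17,16) outside
  → clear
Obstacle 3 [(4,18) (8,15) (10,18) (10,22) (4,23)]:
  edge (4,18)–(8,15): clear
  edge (8,15)–(10,18): clear
  edge (10,18)–(10,22): clear
  edge (10,22)–(4,23): clear
  edge (4,23)–(4,18): clear
  midpoint (17,16) outside
  → clear

FREE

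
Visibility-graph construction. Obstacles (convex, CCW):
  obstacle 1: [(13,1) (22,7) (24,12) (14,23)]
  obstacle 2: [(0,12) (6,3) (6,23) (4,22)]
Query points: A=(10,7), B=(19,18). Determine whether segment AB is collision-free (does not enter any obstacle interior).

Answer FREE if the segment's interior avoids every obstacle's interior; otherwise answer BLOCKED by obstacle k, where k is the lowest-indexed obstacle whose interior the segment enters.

Obstacle 1 [(13,1) (22,7) (24,12) (14,23)]:
  edge (13,1)–(22,7): clear
  edge (22,7)–(24,12): clear
  edge (24,12)–(14,23): crosses AB
  edge (14,23)–(13,1): crosses AB
  → BLOCKED
Obstacle 2 [(0,12) (6,3) (6,23) (4,22)]:
  edge (0,12)–(6,3): clear
  edge (6,3)–(6,23): clear
  edge (6,23)–(4,22): clear
  edge (4,22)–(0,12): clear
  midpoint (29/2,25/2) outside
  → clear

BLOCKED by obstacle 1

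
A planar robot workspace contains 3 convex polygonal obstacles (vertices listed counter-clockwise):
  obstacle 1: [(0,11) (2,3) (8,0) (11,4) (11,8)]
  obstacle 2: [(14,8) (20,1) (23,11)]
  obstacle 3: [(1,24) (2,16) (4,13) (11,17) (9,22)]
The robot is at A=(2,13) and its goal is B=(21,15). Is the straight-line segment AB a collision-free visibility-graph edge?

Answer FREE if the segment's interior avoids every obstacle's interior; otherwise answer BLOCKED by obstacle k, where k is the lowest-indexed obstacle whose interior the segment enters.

Obstacle 1 [(0,11) (2,3) (8,0) (11,4) (11,8)]:
  edge (0,11)–(2,3): clear
  edge (2,3)–(8,0): clear
  edge (8,0)–(11,4): clear
  edge (11,4)–(11,8): clear
  edge (11,8)–(0,11): clear
  midpoint (23/2,14) outside
  → clear
Obstacle 2 [(14,8) (20,1) (23,11)]:
  edge (14,8)–(20,1): clear
  edge (20,1)–(23,11): clear
  edge (23,11)–(14,8): clear
  midpoint (23/2,14) outside
  → clear
Obstacle 3 [(1,24) (2,16) (4,13) (11,17) (9,22)]:
  edge (1,24)–(2,16): clear
  edge (2,16)–(4,13): crosses AB
  edge (4,13)–(11,17): crosses AB
  edge (11,17)–(9,22): clear
  edge (9,22)–(1,24): clear
  → BLOCKED

BLOCKED by obstacle 3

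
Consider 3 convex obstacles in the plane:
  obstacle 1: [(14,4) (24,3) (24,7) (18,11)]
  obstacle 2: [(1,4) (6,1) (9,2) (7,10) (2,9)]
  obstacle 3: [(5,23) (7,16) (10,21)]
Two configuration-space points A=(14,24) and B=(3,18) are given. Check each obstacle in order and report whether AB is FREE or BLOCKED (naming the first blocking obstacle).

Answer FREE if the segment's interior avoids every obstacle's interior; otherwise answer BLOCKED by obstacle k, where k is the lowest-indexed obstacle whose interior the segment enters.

BLOCKED by obstacle 3

Obstacle 1 [(14,4) (24,3) (24,7) (18,11)]:
  edge (14,4)–(24,3): clear
  edge (24,3)–(24,7): clear
  edge (24,7)–(18,11): clear
  edge (18,11)–(14,4): clear
  midpoint (17/2,21) outside
  → clear
Obstacle 2 [(1,4) (6,1) (9,2) (7,10) (2,9)]:
  edge (1,4)–(6,1): clear
  edge (6,1)–(9,2): clear
  edge (9,2)–(7,10): clear
  edge (7,10)–(2,9): clear
  edge (2,9)–(1,4): clear
  midpoint (17/2,21) outside
  → clear
Obstacle 3 [(5,23) (7,16) (10,21)]:
  edge (5,23)–(7,16): crosses AB
  edge (7,16)–(10,21): clear
  edge (10,21)–(5,23): crosses AB
  → BLOCKED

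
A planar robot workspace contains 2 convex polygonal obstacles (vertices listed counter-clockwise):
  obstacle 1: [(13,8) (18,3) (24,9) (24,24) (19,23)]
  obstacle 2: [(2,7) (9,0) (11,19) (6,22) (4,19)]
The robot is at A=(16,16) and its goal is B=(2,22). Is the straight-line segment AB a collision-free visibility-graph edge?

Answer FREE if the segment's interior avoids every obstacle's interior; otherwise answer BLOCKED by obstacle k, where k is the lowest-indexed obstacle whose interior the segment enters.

Obstacle 1 [(13,8) (18,3) (24,9) (24,24) (19,23)]:
  edge (13,8)–(18,3): clear
  edge (18,3)–(24,9): clear
  edge (24,9)–(24,24): clear
  edge (24,24)–(19,23): clear
  edge (19,23)–(13,8): clear
  midpoint (9,19) outside
  → clear
Obstacle 2 [(2,7) (9,0) (11,19) (6,22) (4,19)]:
  edge (2,7)–(9,0): clear
  edge (9,0)–(11,19): crosses AB
  edge (11,19)–(6,22): clear
  edge (6,22)–(4,19): crosses AB
  edge (4,19)–(2,7): clear
  → BLOCKED

BLOCKED by obstacle 2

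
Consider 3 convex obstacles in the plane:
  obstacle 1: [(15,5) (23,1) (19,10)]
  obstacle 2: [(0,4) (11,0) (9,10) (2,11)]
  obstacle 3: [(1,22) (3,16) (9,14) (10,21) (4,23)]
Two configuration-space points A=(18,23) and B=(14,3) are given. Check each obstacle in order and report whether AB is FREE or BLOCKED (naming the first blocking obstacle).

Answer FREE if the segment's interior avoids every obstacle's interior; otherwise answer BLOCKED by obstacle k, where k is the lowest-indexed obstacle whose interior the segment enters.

FREE

Obstacle 1 [(15,5) (23,1) (19,10)]:
  edge (15,5)–(23,1): clear
  edge (23,1)–(19,10): clear
  edge (19,10)–(15,5): clear
  midpoint (16,13) outside
  → clear
Obstacle 2 [(0,4) (11,0) (9,10) (2,11)]:
  edge (0,4)–(11,0): clear
  edge (11,0)–(9,10): clear
  edge (9,10)–(2,11): clear
  edge (2,11)–(0,4): clear
  midpoint (16,13) outside
  → clear
Obstacle 3 [(1,22) (3,16) (9,14) (10,21) (4,23)]:
  edge (1,22)–(3,16): clear
  edge (3,16)–(9,14): clear
  edge (9,14)–(10,21): clear
  edge (10,21)–(4,23): clear
  edge (4,23)–(1,22): clear
  midpoint (16,13) outside
  → clear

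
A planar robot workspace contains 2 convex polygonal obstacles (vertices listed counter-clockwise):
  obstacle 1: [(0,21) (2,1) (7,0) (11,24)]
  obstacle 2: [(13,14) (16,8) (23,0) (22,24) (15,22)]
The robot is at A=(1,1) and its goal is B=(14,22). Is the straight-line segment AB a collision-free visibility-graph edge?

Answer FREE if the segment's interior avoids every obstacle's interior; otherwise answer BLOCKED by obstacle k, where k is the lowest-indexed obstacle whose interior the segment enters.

BLOCKED by obstacle 1

Obstacle 1 [(0,21) (2,1) (7,0) (11,24)]:
  edge (0,21)–(2,1): crosses AB
  edge (2,1)–(7,0): clear
  edge (7,0)–(11,24): crosses AB
  edge (11,24)–(0,21): clear
  → BLOCKED
Obstacle 2 [(13,14) (16,8) (23,0) (22,24) (15,22)]:
  edge (13,14)–(16,8): clear
  edge (16,8)–(23,0): clear
  edge (23,0)–(22,24): clear
  edge (22,24)–(15,22): clear
  edge (15,22)–(13,14): clear
  midpoint (15/2,23/2) outside
  → clear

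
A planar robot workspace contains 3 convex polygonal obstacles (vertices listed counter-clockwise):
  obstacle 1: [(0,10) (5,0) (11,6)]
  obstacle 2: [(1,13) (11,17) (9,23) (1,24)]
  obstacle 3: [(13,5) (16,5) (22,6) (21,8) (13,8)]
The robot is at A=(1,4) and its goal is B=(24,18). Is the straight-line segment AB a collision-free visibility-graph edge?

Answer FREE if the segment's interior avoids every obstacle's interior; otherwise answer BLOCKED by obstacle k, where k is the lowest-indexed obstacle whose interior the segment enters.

BLOCKED by obstacle 1

Obstacle 1 [(0,10) (5,0) (11,6)]:
  edge (0,10)–(5,0): crosses AB
  edge (5,0)–(11,6): clear
  edge (11,6)–(0,10): crosses AB
  → BLOCKED
Obstacle 2 [(1,13) (11,17) (9,23) (1,24)]:
  edge (1,13)–(11,17): clear
  edge (11,17)–(9,23): clear
  edge (9,23)–(1,24): clear
  edge (1,24)–(1,13): clear
  midpoint (25/2,11) outside
  → clear
Obstacle 3 [(13,5) (16,5) (22,6) (21,8) (13,8)]:
  edge (13,5)–(16,5): clear
  edge (16,5)–(22,6): clear
  edge (22,6)–(21,8): clear
  edge (21,8)–(13,8): clear
  edge (13,8)–(13,5): clear
  midpoint (25/2,11) outside
  → clear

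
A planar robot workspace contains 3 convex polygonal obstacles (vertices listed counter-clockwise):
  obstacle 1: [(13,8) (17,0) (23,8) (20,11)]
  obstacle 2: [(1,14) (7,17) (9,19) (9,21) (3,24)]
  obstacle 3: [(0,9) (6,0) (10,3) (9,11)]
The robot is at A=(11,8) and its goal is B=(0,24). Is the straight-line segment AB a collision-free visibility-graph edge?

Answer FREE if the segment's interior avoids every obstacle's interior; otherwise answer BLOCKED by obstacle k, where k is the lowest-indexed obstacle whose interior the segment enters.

Obstacle 1 [(13,8) (17,0) (23,8) (20,11)]:
  edge (13,8)–(17,0): clear
  edge (17,0)–(23,8): clear
  edge (23,8)–(20,11): clear
  edge (20,11)–(13,8): clear
  midpoint (11/2,16) outside
  → clear
Obstacle 2 [(1,14) (7,17) (9,19) (9,21) (3,24)]:
  edge (1,14)–(7,17): crosses AB
  edge (7,17)–(9,19): clear
  edge (9,19)–(9,21): clear
  edge (9,21)–(3,24): clear
  edge (3,24)–(1,14): crosses AB
  → BLOCKED
Obstacle 3 [(0,9) (6,0) (10,3) (9,11)]:
  edge (0,9)–(6,0): clear
  edge (6,0)–(10,3): clear
  edge (10,3)–(9,11): crosses AB
  edge (9,11)–(0,9): crosses AB
  → BLOCKED

BLOCKED by obstacle 2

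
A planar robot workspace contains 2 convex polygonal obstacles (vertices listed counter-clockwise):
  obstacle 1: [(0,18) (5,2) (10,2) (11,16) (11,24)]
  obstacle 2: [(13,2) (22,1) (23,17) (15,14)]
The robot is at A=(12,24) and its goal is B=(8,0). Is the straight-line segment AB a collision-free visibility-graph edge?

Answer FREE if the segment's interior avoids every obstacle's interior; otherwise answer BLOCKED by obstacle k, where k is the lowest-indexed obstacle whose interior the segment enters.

Obstacle 1 [(0,18) (5,2) (10,2) (11,16) (11,24)]:
  edge (0,18)–(5,2): clear
  edge (5,2)–(10,2): crosses AB
  edge (10,2)–(11,16): clear
  edge (11,16)–(11,24): crosses AB
  edge (11,24)–(0,18): clear
  → BLOCKED
Obstacle 2 [(13,2) (22,1) (23,17) (15,14)]:
  edge (13,2)–(22,1): clear
  edge (22,1)–(23,17): clear
  edge (23,17)–(15,14): clear
  edge (15,14)–(13,2): clear
  midpoint (10,12) outside
  → clear

BLOCKED by obstacle 1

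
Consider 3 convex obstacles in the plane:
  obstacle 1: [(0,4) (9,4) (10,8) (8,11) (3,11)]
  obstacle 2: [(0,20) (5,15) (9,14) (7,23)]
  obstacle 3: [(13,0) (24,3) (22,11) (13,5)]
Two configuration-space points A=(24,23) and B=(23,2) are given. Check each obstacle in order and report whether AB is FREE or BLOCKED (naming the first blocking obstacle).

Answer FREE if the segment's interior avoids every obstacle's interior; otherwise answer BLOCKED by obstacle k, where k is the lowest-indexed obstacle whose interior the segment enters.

Obstacle 1 [(0,4) (9,4) (10,8) (8,11) (3,11)]:
  edge (0,4)–(9,4): clear
  edge (9,4)–(10,8): clear
  edge (10,8)–(8,11): clear
  edge (8,11)–(3,11): clear
  edge (3,11)–(0,4): clear
  midpoint (47/2,25/2) outside
  → clear
Obstacle 2 [(0,20) (5,15) (9,14) (7,23)]:
  edge (0,20)–(5,15): clear
  edge (5,15)–(9,14): clear
  edge (9,14)–(7,23): clear
  edge (7,23)–(0,20): clear
  midpoint (47/2,25/2) outside
  → clear
Obstacle 3 [(13,0) (24,3) (22,11) (13,5)]:
  edge (13,0)–(24,3): crosses AB
  edge (24,3)–(22,11): crosses AB
  edge (22,11)–(13,5): clear
  edge (13,5)–(13,0): clear
  → BLOCKED

BLOCKED by obstacle 3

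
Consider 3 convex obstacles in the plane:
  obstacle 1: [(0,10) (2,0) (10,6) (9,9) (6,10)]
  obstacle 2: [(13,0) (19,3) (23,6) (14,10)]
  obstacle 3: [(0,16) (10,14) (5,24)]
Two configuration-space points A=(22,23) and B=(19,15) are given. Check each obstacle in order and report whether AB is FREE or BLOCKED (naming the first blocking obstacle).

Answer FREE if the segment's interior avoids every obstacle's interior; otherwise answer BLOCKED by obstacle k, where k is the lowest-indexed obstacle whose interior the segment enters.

FREE

Obstacle 1 [(0,10) (2,0) (10,6) (9,9) (6,10)]:
  edge (0,10)–(2,0): clear
  edge (2,0)–(10,6): clear
  edge (10,6)–(9,9): clear
  edge (9,9)–(6,10): clear
  edge (6,10)–(0,10): clear
  midpoint (41/2,19) outside
  → clear
Obstacle 2 [(13,0) (19,3) (23,6) (14,10)]:
  edge (13,0)–(19,3): clear
  edge (19,3)–(23,6): clear
  edge (23,6)–(14,10): clear
  edge (14,10)–(13,0): clear
  midpoint (41/2,19) outside
  → clear
Obstacle 3 [(0,16) (10,14) (5,24)]:
  edge (0,16)–(10,14): clear
  edge (10,14)–(5,24): clear
  edge (5,24)–(0,16): clear
  midpoint (41/2,19) outside
  → clear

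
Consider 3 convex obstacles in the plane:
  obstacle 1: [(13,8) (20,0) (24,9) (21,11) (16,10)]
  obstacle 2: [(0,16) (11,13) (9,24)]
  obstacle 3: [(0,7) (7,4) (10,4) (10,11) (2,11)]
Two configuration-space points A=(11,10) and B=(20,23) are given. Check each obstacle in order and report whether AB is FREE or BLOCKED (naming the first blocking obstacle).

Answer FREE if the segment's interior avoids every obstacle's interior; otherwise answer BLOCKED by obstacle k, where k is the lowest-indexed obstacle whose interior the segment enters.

Obstacle 1 [(13,8) (20,0) (24,9) (21,11) (16,10)]:
  edge (13,8)–(20,0): clear
  edge (20,0)–(24,9): clear
  edge (24,9)–(21,11): clear
  edge (21,11)–(16,10): clear
  edge (16,10)–(13,8): clear
  midpoint (31/2,33/2) outside
  → clear
Obstacle 2 [(0,16) (11,13) (9,24)]:
  edge (0,16)–(11,13): clear
  edge (11,13)–(9,24): clear
  edge (9,24)–(0,16): clear
  midpoint (31/2,33/2) outside
  → clear
Obstacle 3 [(0,7) (7,4) (10,4) (10,11) (2,11)]:
  edge (0,7)–(7,4): clear
  edge (7,4)–(10,4): clear
  edge (10,4)–(10,11): clear
  edge (10,11)–(2,11): clear
  edge (2,11)–(0,7): clear
  midpoint (31/2,33/2) outside
  → clear

FREE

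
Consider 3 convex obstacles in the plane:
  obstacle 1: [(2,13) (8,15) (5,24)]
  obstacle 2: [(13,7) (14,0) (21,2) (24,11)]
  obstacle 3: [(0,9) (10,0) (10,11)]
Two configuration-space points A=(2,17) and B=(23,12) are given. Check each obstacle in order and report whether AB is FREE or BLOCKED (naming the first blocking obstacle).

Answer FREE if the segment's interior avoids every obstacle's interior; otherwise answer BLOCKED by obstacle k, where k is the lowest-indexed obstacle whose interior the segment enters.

Obstacle 1 [(2,13) (8,15) (5,24)]:
  edge (2,13)–(8,15): clear
  edge (8,15)–(5,24): crosses AB
  edge (5,24)–(2,13): crosses AB
  → BLOCKED
Obstacle 2 [(13,7) (14,0) (21,2) (24,11)]:
  edge (13,7)–(14,0): clear
  edge (14,0)–(21,2): clear
  edge (21,2)–(24,11): clear
  edge (24,11)–(13,7): clear
  midpoint (25/2,29/2) outside
  → clear
Obstacle 3 [(0,9) (10,0) (10,11)]:
  edge (0,9)–(10,0): clear
  edge (10,0)–(10,11): clear
  edge (10,11)–(0,9): clear
  midpoint (25/2,29/2) outside
  → clear

BLOCKED by obstacle 1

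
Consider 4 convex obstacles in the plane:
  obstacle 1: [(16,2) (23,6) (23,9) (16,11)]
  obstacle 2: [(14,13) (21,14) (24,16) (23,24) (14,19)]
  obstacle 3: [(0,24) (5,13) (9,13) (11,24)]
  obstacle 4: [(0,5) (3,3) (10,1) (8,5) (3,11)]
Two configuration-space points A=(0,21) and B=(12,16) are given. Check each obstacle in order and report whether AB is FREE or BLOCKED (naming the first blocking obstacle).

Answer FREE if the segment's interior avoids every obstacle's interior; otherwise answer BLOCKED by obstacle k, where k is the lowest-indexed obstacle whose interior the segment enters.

BLOCKED by obstacle 3

Obstacle 1 [(16,2) (23,6) (23,9) (16,11)]:
  edge (16,2)–(23,6): clear
  edge (23,6)–(23,9): clear
  edge (23,9)–(16,11): clear
  edge (16,11)–(16,2): clear
  midpoint (6,37/2) outside
  → clear
Obstacle 2 [(14,13) (21,14) (24,16) (23,24) (14,19)]:
  edge (14,13)–(21,14): clear
  edge (21,14)–(24,16): clear
  edge (24,16)–(23,24): clear
  edge (23,24)–(14,19): clear
  edge (14,19)–(14,13): clear
  midpoint (6,37/2) outside
  → clear
Obstacle 3 [(0,24) (5,13) (9,13) (11,24)]:
  edge (0,24)–(5,13): crosses AB
  edge (5,13)–(9,13): clear
  edge (9,13)–(11,24): crosses AB
  edge (11,24)–(0,24): clear
  → BLOCKED
Obstacle 4 [(0,5) (3,3) (10,1) (8,5) (3,11)]:
  edge (0,5)–(3,3): clear
  edge (3,3)–(10,1): clear
  edge (10,1)–(8,5): clear
  edge (8,5)–(3,11): clear
  edge (3,11)–(0,5): clear
  midpoint (6,37/2) outside
  → clear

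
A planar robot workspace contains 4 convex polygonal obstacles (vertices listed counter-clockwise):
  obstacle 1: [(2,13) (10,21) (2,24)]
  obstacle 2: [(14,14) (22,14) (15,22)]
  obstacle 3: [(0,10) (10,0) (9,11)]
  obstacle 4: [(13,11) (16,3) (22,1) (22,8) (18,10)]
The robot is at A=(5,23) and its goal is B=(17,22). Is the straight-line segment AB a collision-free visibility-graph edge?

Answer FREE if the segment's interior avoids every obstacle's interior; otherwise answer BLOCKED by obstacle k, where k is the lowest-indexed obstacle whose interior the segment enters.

Obstacle 1 [(2,13) (10,21) (2,24)]:
  edge (2,13)–(10,21): clear
  edge (10,21)–(2,24): clear
  edge (2,24)–(2,13): clear
  midpoint (11,45/2) outside
  → clear
Obstacle 2 [(14,14) (22,14) (15,22)]:
  edge (14,14)–(22,14): clear
  edge (22,14)–(15,22): clear
  edge (15,22)–(14,14): clear
  midpoint (11,45/2) outside
  → clear
Obstacle 3 [(0,10) (10,0) (9,11)]:
  edge (0,10)–(10,0): clear
  edge (10,0)–(9,11): clear
  edge (9,11)–(0,10): clear
  midpoint (11,45/2) outside
  → clear
Obstacle 4 [(13,11) (16,3) (22,1) (22,8) (18,10)]:
  edge (13,11)–(16,3): clear
  edge (16,3)–(22,1): clear
  edge (22,1)–(22,8): clear
  edge (22,8)–(18,10): clear
  edge (18,10)–(13,11): clear
  midpoint (11,45/2) outside
  → clear

FREE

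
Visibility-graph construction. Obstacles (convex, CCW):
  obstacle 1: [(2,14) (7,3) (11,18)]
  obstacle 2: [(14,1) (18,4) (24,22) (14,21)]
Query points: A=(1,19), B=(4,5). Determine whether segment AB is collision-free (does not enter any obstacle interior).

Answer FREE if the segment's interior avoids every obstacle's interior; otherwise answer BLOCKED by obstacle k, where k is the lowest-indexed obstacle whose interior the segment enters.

Obstacle 1 [(2,14) (7,3) (11,18)]:
  edge (2,14)–(7,3): crosses AB
  edge (7,3)–(11,18): clear
  edge (11,18)–(2,14): crosses AB
  → BLOCKED
Obstacle 2 [(14,1) (18,4) (24,22) (14,21)]:
  edge (14,1)–(18,4): clear
  edge (18,4)–(24,22): clear
  edge (24,22)–(14,21): clear
  edge (14,21)–(14,1): clear
  midpoint (5/2,12) outside
  → clear

BLOCKED by obstacle 1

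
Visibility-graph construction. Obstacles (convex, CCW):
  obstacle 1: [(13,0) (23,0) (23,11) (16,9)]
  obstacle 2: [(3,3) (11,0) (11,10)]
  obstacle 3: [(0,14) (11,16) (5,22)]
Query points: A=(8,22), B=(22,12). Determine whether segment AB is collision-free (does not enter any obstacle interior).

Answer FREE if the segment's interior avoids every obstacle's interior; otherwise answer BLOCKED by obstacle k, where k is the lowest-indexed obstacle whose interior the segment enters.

FREE

Obstacle 1 [(13,0) (23,0) (23,11) (16,9)]:
  edge (13,0)–(23,0): clear
  edge (23,0)–(23,11): clear
  edge (23,11)–(16,9): clear
  edge (16,9)–(13,0): clear
  midpoint (15,17) outside
  → clear
Obstacle 2 [(3,3) (11,0) (11,10)]:
  edge (3,3)–(11,0): clear
  edge (11,0)–(11,10): clear
  edge (11,10)–(3,3): clear
  midpoint (15,17) outside
  → clear
Obstacle 3 [(0,14) (11,16) (5,22)]:
  edge (0,14)–(11,16): clear
  edge (11,16)–(5,22): clear
  edge (5,22)–(0,14): clear
  midpoint (15,17) outside
  → clear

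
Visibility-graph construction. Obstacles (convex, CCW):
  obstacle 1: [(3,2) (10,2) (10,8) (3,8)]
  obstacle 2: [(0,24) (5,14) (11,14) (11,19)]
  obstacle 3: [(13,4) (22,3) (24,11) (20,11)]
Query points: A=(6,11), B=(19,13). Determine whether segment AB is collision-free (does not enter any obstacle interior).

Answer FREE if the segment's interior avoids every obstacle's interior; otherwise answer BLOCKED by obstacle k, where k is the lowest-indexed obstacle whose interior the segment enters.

FREE

Obstacle 1 [(3,2) (10,2) (10,8) (3,8)]:
  edge (3,2)–(10,2): clear
  edge (10,2)–(10,8): clear
  edge (10,8)–(3,8): clear
  edge (3,8)–(3,2): clear
  midpoint (25/2,12) outside
  → clear
Obstacle 2 [(0,24) (5,14) (11,14) (11,19)]:
  edge (0,24)–(5,14): clear
  edge (5,14)–(11,14): clear
  edge (11,14)–(11,19): clear
  edge (11,19)–(0,24): clear
  midpoint (25/2,12) outside
  → clear
Obstacle 3 [(13,4) (22,3) (24,11) (20,11)]:
  edge (13,4)–(22,3): clear
  edge (22,3)–(24,11): clear
  edge (24,11)–(20,11): clear
  edge (20,11)–(13,4): clear
  midpoint (25/2,12) outside
  → clear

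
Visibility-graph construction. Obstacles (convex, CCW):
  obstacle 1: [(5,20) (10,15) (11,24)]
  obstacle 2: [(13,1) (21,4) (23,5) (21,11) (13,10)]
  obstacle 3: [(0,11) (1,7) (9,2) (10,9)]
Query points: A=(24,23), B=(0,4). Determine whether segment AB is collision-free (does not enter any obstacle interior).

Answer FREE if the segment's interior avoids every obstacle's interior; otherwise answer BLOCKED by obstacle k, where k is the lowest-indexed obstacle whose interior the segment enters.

BLOCKED by obstacle 3

Obstacle 1 [(5,20) (10,15) (11,24)]:
  edge (5,20)–(10,15): clear
  edge (10,15)–(11,24): clear
  edge (11,24)–(5,20): clear
  midpoint (12,27/2) outside
  → clear
Obstacle 2 [(13,1) (21,4) (23,5) (21,11) (13,10)]:
  edge (13,1)–(21,4): clear
  edge (21,4)–(23,5): clear
  edge (23,5)–(21,11): clear
  edge (21,11)–(13,10): clear
  edge (13,10)–(13,1): clear
  midpoint (12,27/2) outside
  → clear
Obstacle 3 [(0,11) (1,7) (9,2) (10,9)]:
  edge (0,11)–(1,7): clear
  edge (1,7)–(9,2): crosses AB
  edge (9,2)–(10,9): clear
  edge (10,9)–(0,11): crosses AB
  → BLOCKED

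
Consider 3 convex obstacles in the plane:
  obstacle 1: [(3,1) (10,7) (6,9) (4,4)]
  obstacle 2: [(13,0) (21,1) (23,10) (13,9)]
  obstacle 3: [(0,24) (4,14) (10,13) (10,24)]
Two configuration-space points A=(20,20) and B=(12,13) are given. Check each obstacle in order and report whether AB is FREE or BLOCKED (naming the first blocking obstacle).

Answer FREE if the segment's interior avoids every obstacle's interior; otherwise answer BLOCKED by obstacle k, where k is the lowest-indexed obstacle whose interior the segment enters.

Obstacle 1 [(3,1) (10,7) (6,9) (4,4)]:
  edge (3,1)–(10,7): clear
  edge (10,7)–(6,9): clear
  edge (6,9)–(4,4): clear
  edge (4,4)–(3,1): clear
  midpoint (16,33/2) outside
  → clear
Obstacle 2 [(13,0) (21,1) (23,10) (13,9)]:
  edge (13,0)–(21,1): clear
  edge (21,1)–(23,10): clear
  edge (23,10)–(13,9): clear
  edge (13,9)–(13,0): clear
  midpoint (16,33/2) outside
  → clear
Obstacle 3 [(0,24) (4,14) (10,13) (10,24)]:
  edge (0,24)–(4,14): clear
  edge (4,14)–(10,13): clear
  edge (10,13)–(10,24): clear
  edge (10,24)–(0,24): clear
  midpoint (16,33/2) outside
  → clear

FREE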